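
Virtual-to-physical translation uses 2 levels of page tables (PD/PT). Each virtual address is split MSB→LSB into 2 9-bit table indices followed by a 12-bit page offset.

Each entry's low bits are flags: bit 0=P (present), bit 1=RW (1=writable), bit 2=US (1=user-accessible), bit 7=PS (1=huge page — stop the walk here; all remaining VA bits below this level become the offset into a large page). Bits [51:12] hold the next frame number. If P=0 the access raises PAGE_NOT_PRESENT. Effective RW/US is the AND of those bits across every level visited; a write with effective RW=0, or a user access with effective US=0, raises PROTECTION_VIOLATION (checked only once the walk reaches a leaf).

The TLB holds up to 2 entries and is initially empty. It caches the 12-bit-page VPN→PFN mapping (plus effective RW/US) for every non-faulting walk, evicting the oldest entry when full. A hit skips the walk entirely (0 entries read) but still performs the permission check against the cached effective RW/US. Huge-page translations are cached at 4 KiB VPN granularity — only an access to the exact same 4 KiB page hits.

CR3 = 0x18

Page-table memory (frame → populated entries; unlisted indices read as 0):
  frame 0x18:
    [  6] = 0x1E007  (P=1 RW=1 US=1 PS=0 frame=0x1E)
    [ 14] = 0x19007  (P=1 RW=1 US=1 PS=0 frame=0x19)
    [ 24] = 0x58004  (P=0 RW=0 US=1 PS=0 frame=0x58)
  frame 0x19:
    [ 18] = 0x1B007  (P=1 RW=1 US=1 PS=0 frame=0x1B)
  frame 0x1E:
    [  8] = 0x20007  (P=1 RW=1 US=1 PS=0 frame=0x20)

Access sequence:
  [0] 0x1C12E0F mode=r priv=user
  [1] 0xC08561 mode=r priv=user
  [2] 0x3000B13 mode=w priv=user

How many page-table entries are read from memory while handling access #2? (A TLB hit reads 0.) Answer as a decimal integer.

Trace:
#0 VA=0x1C12E0F (r,user):
  [0] read 0x18 idx=14: raw=0x19007 flags P=1 W=1 U=1 S=0
  [1] read 0x19 idx=18: raw=0x1B007 flags P=1 W=1 U=1 S=0
  → PA=0x1BE0F  (2 entries read)
#1 VA=0xC08561 (r,user):
  [0] read 0x18 idx=6: raw=0x1E007 flags P=1 W=1 U=1 S=0
  [1] read 0x1E idx=8: raw=0x20007 flags P=1 W=1 U=1 S=0
  → PA=0x20561  (2 entries read)
#2 VA=0x3000B13 (w,user):
  [0] read 0x18 idx=24: raw=0x58004 flags P=0 W=0 U=1 S=0
  ✗ PAGE_NOT_PRESENT  [1 reads]

Entries read for #2: 1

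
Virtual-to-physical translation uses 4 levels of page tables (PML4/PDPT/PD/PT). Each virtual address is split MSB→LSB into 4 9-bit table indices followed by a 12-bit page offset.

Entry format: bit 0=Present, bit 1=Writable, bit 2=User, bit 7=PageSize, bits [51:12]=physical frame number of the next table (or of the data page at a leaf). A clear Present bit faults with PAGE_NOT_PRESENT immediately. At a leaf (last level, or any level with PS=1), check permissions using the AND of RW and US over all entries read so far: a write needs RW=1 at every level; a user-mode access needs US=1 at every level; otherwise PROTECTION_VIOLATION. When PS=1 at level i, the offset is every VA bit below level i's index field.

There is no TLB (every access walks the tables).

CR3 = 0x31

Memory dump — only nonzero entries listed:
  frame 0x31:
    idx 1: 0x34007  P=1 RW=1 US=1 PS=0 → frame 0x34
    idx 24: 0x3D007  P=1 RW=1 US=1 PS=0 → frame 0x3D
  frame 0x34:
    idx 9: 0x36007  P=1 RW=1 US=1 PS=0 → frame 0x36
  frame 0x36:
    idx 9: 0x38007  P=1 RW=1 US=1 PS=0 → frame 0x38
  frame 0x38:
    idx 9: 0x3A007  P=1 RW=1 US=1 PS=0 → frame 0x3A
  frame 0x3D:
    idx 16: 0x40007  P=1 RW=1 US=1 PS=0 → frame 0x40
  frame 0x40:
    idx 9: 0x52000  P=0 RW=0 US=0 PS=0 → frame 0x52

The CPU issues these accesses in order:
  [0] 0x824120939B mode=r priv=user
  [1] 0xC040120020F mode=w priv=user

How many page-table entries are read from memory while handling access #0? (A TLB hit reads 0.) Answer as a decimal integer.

Trace:
#0 VA=0x824120939B (r,user):
  L0 @0x31[1] → 0x34007  P=1,RW=1,US=1,PS=0
  L1 @0x34[9] → 0x36007  P=1,RW=1,US=1,PS=0
  L2 @0x36[9] → 0x38007  P=1,RW=1,US=1,PS=0
  L3 @0x38[9] → 0x3A007  P=1,RW=1,US=1,PS=0
  ⇒ phys 0x3A39B  [4 reads]
#1 VA=0xC040120020F (w,user):
  L0 @0x31[24] → 0x3D007  P=1,RW=1,US=1,PS=0
  L1 @0x3D[16] → 0x40007  P=1,RW=1,US=1,PS=0
  L2 @0x40[9] → 0x52000  P=0,RW=0,US=0,PS=0
  ⇒ fault: PAGE_NOT_PRESENT  — 3 lookups

Entries read for #0: 4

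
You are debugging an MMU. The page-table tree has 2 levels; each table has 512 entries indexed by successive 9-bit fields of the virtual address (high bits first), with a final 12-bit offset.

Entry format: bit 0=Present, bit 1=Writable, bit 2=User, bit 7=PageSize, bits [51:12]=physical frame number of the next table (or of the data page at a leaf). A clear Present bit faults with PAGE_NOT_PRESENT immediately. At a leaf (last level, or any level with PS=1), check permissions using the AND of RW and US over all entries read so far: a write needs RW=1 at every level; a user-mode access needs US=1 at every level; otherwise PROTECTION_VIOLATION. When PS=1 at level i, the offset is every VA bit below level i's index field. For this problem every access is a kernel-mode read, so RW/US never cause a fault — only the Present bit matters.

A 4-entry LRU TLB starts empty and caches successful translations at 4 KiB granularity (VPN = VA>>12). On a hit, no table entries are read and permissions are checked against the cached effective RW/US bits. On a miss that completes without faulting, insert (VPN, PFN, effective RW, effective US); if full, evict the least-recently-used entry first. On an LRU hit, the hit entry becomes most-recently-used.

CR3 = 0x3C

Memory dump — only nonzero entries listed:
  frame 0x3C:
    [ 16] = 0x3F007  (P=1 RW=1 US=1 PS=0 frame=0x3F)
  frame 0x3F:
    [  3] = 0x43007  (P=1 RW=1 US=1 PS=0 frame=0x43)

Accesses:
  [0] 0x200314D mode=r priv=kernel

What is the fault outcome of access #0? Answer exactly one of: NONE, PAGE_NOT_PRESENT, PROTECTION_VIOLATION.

Trace:
#0 VA=0x200314D (r,kernel):
  [0] read 0x3C idx=16: raw=0x3F007 flags P=1 W=1 U=1 S=0
  [1] read 0x3F idx=3: raw=0x43007 flags P=1 W=1 U=1 S=0
  → PA=0x4314D  (2 entries read)

Access #0 fault: NONE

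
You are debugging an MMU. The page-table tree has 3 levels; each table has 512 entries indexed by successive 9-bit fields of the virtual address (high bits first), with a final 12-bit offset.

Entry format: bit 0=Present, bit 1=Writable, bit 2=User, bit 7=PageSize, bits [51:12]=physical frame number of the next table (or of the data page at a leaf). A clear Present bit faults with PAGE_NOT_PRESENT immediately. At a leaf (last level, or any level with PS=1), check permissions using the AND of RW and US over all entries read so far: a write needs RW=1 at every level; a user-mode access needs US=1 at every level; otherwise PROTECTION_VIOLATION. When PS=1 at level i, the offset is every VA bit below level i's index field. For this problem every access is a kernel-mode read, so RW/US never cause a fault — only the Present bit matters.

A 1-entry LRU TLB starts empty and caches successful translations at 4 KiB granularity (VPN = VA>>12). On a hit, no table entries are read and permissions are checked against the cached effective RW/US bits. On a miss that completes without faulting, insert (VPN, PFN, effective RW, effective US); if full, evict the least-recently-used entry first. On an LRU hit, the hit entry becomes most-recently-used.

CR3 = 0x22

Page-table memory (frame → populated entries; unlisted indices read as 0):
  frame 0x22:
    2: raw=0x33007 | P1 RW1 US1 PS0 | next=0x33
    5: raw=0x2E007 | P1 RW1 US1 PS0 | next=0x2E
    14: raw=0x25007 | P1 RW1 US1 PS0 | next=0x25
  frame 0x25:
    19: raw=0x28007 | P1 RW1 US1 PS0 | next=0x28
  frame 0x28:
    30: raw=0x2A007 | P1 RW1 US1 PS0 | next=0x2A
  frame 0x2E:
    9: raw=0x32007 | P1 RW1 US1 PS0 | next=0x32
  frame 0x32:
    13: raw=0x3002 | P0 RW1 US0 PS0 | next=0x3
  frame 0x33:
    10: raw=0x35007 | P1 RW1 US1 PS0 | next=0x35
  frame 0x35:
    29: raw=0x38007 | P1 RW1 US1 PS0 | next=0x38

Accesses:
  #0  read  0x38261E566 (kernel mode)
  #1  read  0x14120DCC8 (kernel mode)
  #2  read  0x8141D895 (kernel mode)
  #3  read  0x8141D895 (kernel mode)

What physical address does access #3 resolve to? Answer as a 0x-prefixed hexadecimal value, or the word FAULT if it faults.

Per-access translation:
#0 VA=0x38261E566 (r,kernel):
  L0 @0x22[14] → 0x25007  P=1,RW=1,US=1,PS=0
  L1 @0x25[19] → 0x28007  P=1,RW=1,US=1,PS=0
  L2 @0x28[30] → 0x2A007  P=1,RW=1,US=1,PS=0
  ⇒ phys 0x2A566  [3 reads]
#1 VA=0x14120DCC8 (r,kernel):
  L0 @0x22[5] → 0x2E007  P=1,RW=1,US=1,PS=0
  L1 @0x2E[9] → 0x32007  P=1,RW=1,US=1,PS=0
  L2 @0x32[13] → 0x3002  P=0,RW=1,US=0,PS=0
  ✗ PAGE_NOT_PRESENT  [3 reads]
#2 VA=0x8141D895 (r,kernel):
  L0 @0x22[2] → 0x33007  P=1,RW=1,US=1,PS=0
  L1 @0x33[10] → 0x35007  P=1,RW=1,US=1,PS=0
  L2 @0x35[29] → 0x38007  P=1,RW=1,US=1,PS=0
  ⇒ phys 0x38895  [3 reads]
#3 VA=0x8141D895 (r,kernel):
  TLB hit vpn=0x8141D → PA=0x38895

Access #3 PA: 0x38895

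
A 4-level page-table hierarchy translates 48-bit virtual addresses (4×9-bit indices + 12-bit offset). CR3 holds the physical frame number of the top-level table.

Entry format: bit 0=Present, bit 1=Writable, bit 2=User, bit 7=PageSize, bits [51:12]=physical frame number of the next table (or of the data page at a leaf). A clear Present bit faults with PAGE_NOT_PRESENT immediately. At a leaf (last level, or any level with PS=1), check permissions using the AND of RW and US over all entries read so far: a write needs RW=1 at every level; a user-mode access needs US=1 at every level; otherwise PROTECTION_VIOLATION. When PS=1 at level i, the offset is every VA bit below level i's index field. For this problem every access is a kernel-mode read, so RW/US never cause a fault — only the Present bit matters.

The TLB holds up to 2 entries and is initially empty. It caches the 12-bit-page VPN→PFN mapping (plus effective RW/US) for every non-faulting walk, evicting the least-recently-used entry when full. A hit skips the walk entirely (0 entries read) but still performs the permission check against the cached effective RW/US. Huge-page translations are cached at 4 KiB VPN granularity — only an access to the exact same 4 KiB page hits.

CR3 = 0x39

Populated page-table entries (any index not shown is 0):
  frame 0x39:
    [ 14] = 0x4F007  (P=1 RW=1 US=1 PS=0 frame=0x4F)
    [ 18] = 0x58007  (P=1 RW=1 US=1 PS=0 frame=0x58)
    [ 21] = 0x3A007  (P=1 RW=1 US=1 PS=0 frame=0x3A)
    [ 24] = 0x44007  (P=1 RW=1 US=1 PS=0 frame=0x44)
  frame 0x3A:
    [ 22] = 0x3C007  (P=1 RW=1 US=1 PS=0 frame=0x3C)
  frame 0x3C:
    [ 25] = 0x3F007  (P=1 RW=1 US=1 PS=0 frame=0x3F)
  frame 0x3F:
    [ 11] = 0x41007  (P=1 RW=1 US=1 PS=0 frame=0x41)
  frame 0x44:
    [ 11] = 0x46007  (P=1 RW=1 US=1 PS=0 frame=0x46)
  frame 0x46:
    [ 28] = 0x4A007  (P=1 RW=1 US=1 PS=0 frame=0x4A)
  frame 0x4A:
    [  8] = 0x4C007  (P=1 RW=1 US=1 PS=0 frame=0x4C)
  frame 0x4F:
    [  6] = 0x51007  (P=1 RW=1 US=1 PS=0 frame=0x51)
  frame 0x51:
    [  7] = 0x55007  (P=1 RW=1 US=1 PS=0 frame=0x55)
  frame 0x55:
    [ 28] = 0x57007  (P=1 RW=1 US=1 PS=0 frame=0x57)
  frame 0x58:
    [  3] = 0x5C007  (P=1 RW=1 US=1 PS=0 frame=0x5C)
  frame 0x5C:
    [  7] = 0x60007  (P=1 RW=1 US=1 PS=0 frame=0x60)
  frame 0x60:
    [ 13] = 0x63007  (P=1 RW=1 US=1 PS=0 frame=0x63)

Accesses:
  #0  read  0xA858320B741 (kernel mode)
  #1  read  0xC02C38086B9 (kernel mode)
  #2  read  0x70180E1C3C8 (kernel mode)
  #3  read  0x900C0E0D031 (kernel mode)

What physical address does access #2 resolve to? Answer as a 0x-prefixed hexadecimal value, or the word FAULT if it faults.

Walk each access:
#0 VA=0xA858320B741 (r,kernel):
  [0] read 0x39 idx=21: raw=0x3A007 flags P=1 W=1 U=1 S=0
  [1] read 0x3A idx=22: raw=0x3C007 flags P=1 W=1 U=1 S=0
  [2] read 0x3C idx=25: raw=0x3F007 flags P=1 W=1 U=1 S=0
  [3] read 0x3F idx=11: raw=0x41007 flags P=1 W=1 U=1 S=0
  ✓ 0x41741  — 4 lookups
#1 VA=0xC02C38086B9 (r,kernel):
  [0] read 0x39 idx=24: raw=0x44007 flags P=1 W=1 U=1 S=0
  [1] read 0x44 idx=11: raw=0x46007 flags P=1 W=1 U=1 S=0
  [2] read 0x46 idx=28: raw=0x4A007 flags P=1 W=1 U=1 S=0
  [3] read 0x4A idx=8: raw=0x4C007 flags P=1 W=1 U=1 S=0
  ✓ 0x4C6B9  — 4 lookups
#2 VA=0x70180E1C3C8 (r,kernel):
  [0] read 0x39 idx=14: raw=0x4F007 flags P=1 W=1 U=1 S=0
  [1] read 0x4F idx=6: raw=0x51007 flags P=1 W=1 U=1 S=0
  [2] read 0x51 idx=7: raw=0x55007 flags P=1 W=1 U=1 S=0
  [3] read 0x55 idx=28: raw=0x57007 flags P=1 W=1 U=1 S=0
  ✓ 0x573C8  — 4 lookups
#3 VA=0x900C0E0D031 (r,kernel):
  [0] read 0x39 idx=18: raw=0x58007 flags P=1 W=1 U=1 S=0
  [1] read 0x58 idx=3: raw=0x5C007 flags P=1 W=1 U=1 S=0
  [2] read 0x5C idx=7: raw=0x60007 flags P=1 W=1 U=1 S=0
  [3] read 0x60 idx=13: raw=0x63007 flags P=1 W=1 U=1 S=0
  ✓ 0x63031  — 4 lookups

Access #2 PA: 0x573C8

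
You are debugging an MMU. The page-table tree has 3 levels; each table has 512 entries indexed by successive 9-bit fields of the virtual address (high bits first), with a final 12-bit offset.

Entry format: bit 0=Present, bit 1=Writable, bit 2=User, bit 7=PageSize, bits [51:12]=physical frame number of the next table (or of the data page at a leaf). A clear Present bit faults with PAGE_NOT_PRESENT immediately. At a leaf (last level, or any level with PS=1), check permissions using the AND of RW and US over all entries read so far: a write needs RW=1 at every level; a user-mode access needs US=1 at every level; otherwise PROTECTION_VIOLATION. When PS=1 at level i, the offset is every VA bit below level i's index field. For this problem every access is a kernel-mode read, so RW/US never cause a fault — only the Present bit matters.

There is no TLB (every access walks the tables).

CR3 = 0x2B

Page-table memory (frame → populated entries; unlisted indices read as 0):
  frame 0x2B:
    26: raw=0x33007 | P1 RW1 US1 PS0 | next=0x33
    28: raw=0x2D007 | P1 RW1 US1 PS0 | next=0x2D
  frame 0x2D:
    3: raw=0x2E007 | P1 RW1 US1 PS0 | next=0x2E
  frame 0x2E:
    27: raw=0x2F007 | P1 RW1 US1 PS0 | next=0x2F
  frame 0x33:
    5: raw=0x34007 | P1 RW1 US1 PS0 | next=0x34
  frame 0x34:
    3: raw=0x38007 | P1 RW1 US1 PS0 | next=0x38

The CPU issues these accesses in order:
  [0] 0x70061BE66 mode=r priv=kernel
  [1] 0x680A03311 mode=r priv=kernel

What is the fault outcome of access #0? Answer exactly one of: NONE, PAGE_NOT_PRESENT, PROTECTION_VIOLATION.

Per-access translation:
#0 VA=0x70061BE66 (r,kernel):
  L0: frame=0x2B idx=28 entry=0x2D007 [P=1 RW=1 US=1 PS=0]
  L1: frame=0x2D idx=3 entry=0x2E007 [P=1 RW=1 US=1 PS=0]
  L2: frame=0x2E idx=27 entry=0x2F007 [P=1 RW=1 US=1 PS=0]
  ✓ 0x2FE66  — 3 lookups
#1 VA=0x680A03311 (r,kernel):
  L0: frame=0x2B idx=26 entry=0x33007 [P=1 RW=1 US=1 PS=0]
  L1: frame=0x33 idx=5 entry=0x34007 [P=1 RW=1 US=1 PS=0]
  L2: frame=0x34 idx=3 entry=0x38007 [P=1 RW=1 US=1 PS=0]
  ✓ 0x38311  — 3 lookups

Access #0 fault: NONE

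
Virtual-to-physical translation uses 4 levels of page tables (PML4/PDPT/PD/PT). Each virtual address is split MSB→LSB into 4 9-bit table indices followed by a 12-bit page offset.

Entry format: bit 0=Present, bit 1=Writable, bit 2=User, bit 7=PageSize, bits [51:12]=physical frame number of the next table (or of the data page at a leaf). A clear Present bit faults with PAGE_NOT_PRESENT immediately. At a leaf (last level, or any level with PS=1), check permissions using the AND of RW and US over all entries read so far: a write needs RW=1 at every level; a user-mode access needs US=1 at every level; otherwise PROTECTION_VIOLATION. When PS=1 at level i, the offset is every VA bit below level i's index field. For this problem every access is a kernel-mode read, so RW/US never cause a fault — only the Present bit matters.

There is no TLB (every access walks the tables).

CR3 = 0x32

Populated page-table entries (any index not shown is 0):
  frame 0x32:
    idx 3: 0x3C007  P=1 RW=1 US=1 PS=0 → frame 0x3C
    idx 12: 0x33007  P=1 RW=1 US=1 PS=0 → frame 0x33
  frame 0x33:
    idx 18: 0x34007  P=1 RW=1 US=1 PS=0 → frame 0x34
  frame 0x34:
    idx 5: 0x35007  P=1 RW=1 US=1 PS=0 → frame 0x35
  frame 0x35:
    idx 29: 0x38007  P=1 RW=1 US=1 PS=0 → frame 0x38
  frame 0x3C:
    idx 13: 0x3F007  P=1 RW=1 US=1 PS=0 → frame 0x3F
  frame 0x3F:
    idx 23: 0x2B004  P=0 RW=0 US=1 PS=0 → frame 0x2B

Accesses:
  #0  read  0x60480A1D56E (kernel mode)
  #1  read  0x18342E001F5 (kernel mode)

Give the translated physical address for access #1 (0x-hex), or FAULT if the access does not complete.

Trace:
#0 VA=0x60480A1D56E (r,kernel):
  [0] read 0x32 idx=12: raw=0x33007 flags P=1 W=1 U=1 S=0
  [1] read 0x33 idx=18: raw=0x34007 flags P=1 W=1 U=1 S=0
  [2] read 0x34 idx=5: raw=0x35007 flags P=1 W=1 U=1 S=0
  [3] read 0x35 idx=29: raw=0x38007 flags P=1 W=1 U=1 S=0
  → PA=0x3856E  (4 entries read)
#1 VA=0x18342E001F5 (r,kernel):
  [0] read 0x32 idx=3: raw=0x3C007 flags P=1 W=1 U=1 S=0
  [1] read 0x3C idx=13: raw=0x3F007 flags P=1 W=1 U=1 S=0
  [2] read 0x3F idx=23: raw=0x2B004 flags P=0 W=0 U=1 S=0
  → PAGE_NOT_PRESENT  (3 entries read)

Access #1 PA: FAULT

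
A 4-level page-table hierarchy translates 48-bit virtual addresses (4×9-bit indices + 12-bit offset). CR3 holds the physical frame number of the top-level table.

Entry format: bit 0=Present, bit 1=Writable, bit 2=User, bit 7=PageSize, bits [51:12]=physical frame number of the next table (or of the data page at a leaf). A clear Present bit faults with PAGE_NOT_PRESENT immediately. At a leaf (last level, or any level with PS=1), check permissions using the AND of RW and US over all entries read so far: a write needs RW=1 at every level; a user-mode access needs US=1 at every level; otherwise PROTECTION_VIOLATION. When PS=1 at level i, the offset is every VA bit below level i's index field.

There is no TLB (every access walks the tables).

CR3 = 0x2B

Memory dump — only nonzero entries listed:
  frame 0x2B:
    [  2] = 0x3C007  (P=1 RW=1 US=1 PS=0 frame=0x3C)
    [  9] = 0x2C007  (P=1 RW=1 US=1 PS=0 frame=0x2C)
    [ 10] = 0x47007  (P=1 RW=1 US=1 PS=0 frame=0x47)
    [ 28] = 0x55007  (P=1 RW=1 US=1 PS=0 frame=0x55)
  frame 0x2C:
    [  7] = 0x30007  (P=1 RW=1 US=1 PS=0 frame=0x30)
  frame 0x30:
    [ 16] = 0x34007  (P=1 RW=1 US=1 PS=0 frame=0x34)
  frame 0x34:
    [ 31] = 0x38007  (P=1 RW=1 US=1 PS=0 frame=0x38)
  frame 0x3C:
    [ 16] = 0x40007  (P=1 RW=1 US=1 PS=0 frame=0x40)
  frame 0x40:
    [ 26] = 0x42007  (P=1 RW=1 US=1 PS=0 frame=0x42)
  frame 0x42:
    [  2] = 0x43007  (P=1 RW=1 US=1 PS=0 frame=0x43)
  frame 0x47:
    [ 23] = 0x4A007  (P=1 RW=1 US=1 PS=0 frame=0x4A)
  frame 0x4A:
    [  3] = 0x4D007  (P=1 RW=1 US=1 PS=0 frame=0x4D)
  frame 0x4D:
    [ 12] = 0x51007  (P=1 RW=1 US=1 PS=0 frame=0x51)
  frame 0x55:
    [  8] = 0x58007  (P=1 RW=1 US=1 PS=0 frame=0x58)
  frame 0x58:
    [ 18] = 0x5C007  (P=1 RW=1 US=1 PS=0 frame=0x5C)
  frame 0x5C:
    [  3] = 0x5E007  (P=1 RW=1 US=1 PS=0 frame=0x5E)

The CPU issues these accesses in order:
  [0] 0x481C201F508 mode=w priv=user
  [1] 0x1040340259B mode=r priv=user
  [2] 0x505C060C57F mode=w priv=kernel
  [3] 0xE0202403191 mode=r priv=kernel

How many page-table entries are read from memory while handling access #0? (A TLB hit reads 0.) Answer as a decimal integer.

Per-access translation:
#0 VA=0x481C201F508 (w,user):
  [0] read 0x2B idx=9: raw=0x2C007 flags P=1 W=1 U=1 S=0
  [1] read 0x2C idx=7: raw=0x30007 flags P=1 W=1 U=1 S=0
  [2] read 0x30 idx=16: raw=0x34007 flags P=1 W=1 U=1 S=0
  [3] read 0x34 idx=31: raw=0x38007 flags P=1 W=1 U=1 S=0
  ⇒ phys 0x38508  [4 reads]
#1 VA=0x1040340259B (r,user):
  [0] read 0x2B idx=2: raw=0x3C007 flags P=1 W=1 U=1 S=0
  [1] read 0x3C idx=16: raw=0x40007 flags P=1 W=1 U=1 S=0
  [2] read 0x40 idx=26: raw=0x42007 flags P=1 W=1 U=1 S=0
  [3] read 0x42 idx=2: raw=0x43007 flags P=1 W=1 U=1 S=0
  ⇒ phys 0x4359B  [4 reads]
#2 VA=0x505C060C57F (w,kernel):
  [0] read 0x2B idx=10: raw=0x47007 flags P=1 W=1 U=1 S=0
  [1] read 0x47 idx=23: raw=0x4A007 flags P=1 W=1 U=1 S=0
  [2] read 0x4A idx=3: raw=0x4D007 flags P=1 W=1 U=1 S=0
  [3] read 0x4D idx=12: raw=0x51007 flags P=1 W=1 U=1 S=0
  ⇒ phys 0x5157F  [4 reads]
#3 VA=0xE0202403191 (r,kernel):
  [0] read 0x2B idx=28: raw=0x55007 flags P=1 W=1 U=1 S=0
  [1] read 0x55 idx=8: raw=0x58007 flags P=1 W=1 U=1 S=0
  [2] read 0x58 idx=18: raw=0x5C007 flags P=1 W=1 U=1 S=0
  [3] read 0x5C idx=3: raw=0x5E007 flags P=1 W=1 U=1 S=0
  ⇒ phys 0x5E191  [4 reads]

Entries read for #0: 4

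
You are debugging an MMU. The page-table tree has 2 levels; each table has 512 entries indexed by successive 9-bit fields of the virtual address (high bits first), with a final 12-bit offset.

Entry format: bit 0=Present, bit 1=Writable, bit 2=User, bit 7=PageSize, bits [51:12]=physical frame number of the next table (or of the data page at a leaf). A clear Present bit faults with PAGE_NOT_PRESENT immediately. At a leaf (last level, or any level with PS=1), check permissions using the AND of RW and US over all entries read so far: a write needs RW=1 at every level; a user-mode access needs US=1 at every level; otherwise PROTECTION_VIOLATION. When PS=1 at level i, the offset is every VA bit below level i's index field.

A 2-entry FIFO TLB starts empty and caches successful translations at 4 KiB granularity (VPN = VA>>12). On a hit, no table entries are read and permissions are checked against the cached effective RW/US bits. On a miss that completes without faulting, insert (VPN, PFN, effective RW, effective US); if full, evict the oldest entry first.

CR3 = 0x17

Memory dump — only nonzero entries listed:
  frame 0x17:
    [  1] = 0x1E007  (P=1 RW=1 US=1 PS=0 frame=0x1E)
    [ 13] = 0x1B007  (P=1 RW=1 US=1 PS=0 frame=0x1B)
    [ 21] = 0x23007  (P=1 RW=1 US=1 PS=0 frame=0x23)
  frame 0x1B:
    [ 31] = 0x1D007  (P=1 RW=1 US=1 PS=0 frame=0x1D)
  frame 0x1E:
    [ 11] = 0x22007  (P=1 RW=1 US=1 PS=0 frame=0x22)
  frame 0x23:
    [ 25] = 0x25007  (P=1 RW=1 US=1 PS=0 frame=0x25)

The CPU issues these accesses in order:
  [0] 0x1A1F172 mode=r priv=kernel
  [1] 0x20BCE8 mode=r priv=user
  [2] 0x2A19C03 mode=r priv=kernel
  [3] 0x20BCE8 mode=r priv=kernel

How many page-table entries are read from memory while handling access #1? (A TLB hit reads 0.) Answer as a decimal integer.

Trace:
#0 VA=0x1A1F172 (r,kernel):
  L0: frame=0x17 idx=13 entry=0x1B007 [P=1 RW=1 US=1 PS=0]
  L1: frame=0x1B idx=31 entry=0x1D007 [P=1 RW=1 US=1 PS=0]
  ⇒ phys 0x1D172  [2 reads]
#1 VA=0x20BCE8 (r,user):
  L0: frame=0x17 idx=1 entry=0x1E007 [P=1 RW=1 US=1 PS=0]
  L1: frame=0x1E idx=11 entry=0x22007 [P=1 RW=1 US=1 PS=0]
  ⇒ phys 0x22CE8  [2 reads]
#2 VA=0x2A19C03 (r,kernel):
  L0: frame=0x17 idx=21 entry=0x23007 [P=1 RW=1 US=1 PS=0]
  L1: frame=0x23 idx=25 entry=0x25007 [P=1 RW=1 US=1 PS=0]
  ⇒ phys 0x25C03  [2 reads]
#3 VA=0x20BCE8 (r,kernel):
  TLB hit vpn=0x20B → PA=0x22CE8

Entries read for #1: 2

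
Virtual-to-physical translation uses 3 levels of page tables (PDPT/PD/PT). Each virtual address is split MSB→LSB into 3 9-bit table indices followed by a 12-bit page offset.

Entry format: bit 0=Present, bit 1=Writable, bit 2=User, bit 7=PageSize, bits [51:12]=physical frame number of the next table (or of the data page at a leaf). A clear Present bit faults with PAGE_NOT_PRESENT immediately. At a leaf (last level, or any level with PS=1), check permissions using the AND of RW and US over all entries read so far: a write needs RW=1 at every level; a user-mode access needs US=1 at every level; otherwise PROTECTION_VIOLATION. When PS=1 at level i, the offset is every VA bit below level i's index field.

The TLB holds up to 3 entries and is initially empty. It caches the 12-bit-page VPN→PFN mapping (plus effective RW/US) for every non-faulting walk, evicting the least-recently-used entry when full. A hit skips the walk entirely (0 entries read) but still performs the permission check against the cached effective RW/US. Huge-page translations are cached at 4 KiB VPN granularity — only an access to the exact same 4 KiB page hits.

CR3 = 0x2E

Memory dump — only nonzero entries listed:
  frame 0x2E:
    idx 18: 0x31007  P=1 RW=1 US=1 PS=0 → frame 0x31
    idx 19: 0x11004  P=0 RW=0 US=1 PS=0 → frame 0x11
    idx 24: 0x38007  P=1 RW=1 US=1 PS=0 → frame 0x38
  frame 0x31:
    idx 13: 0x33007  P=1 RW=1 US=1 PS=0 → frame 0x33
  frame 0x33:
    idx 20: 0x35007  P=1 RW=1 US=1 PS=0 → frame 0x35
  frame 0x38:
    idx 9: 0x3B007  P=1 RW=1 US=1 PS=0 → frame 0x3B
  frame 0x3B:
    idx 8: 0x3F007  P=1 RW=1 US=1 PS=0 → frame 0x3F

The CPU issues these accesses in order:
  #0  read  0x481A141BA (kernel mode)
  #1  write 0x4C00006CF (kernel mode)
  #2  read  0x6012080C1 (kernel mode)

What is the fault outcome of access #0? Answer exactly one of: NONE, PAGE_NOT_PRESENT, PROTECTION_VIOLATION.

Walk each access:
#0 VA=0x481A141BA (r,kernel):
  lvl0: tbl 0x2E, slot 18 ⇒ 0x31007 (P1/RW1/US1/PS0)
  lvl1: tbl 0x31, slot 13 ⇒ 0x33007 (P1/RW1/US1/PS0)
  lvl2: tbl 0x33, slot 20 ⇒ 0x35007 (P1/RW1/US1/PS0)
  ✓ 0x351BA  — 3 lookups
#1 VA=0x4C00006CF (w,kernel):
  lvl0: tbl 0x2E, slot 19 ⇒ 0x11004 (P0/RW0/US1/PS0)
  → PAGE_NOT_PRESENT  (1 entries read)
#2 VA=0x6012080C1 (r,kernel):
  lvl0: tbl 0x2E, slot 24 ⇒ 0x38007 (P1/RW1/US1/PS0)
  lvl1: tbl 0x38, slot 9 ⇒ 0x3B007 (P1/RW1/US1/PS0)
  lvl2: tbl 0x3B, slot 8 ⇒ 0x3F007 (P1/RW1/US1/PS0)
  ✓ 0x3F0C1  — 3 lookups

Access #0 fault: NONE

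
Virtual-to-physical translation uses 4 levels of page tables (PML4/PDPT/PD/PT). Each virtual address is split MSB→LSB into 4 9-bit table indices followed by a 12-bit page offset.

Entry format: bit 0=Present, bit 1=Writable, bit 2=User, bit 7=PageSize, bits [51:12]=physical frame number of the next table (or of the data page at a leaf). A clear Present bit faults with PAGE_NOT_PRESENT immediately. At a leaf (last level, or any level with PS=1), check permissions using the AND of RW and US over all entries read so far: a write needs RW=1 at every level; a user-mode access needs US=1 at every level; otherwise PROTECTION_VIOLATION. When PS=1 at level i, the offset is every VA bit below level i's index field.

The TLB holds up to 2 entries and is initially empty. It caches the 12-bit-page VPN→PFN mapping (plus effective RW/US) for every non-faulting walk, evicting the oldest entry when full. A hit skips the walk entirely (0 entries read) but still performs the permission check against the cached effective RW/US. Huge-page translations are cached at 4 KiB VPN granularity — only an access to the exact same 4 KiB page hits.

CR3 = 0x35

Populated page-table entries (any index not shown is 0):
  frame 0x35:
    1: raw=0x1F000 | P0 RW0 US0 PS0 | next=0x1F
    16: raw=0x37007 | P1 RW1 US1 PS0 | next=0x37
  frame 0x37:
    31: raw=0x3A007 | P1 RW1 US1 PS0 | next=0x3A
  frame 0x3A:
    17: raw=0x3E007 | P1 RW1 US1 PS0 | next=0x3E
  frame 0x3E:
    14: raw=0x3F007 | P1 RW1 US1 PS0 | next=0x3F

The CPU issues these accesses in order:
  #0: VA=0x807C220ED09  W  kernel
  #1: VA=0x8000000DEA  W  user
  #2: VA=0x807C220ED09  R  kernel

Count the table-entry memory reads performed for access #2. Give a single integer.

Walk each access:
#0 VA=0x807C220ED09 (w,kernel):
  L0 @0x35[16] → 0x37007  P=1,RW=1,US=1,PS=0
  L1 @0x37[31] → 0x3A007  P=1,RW=1,US=1,PS=0
  L2 @0x3A[17] → 0x3E007  P=1,RW=1,US=1,PS=0
  L3 @0x3E[14] → 0x3F007  P=1,RW=1,US=1,PS=0
  → PA=0x3FD09  (4 entries read)
#1 VA=0x8000000DEA (w,user):
  L0 @0x35[1] → 0x1F000  P=0,RW=0,US=0,PS=0
  ✗ PAGE_NOT_PRESENT  [1 reads]
#2 VA=0x807C220ED09 (r,kernel):
  TLB hit vpn=0x807C220E → PA=0x3FD09

Entries read for #2: 0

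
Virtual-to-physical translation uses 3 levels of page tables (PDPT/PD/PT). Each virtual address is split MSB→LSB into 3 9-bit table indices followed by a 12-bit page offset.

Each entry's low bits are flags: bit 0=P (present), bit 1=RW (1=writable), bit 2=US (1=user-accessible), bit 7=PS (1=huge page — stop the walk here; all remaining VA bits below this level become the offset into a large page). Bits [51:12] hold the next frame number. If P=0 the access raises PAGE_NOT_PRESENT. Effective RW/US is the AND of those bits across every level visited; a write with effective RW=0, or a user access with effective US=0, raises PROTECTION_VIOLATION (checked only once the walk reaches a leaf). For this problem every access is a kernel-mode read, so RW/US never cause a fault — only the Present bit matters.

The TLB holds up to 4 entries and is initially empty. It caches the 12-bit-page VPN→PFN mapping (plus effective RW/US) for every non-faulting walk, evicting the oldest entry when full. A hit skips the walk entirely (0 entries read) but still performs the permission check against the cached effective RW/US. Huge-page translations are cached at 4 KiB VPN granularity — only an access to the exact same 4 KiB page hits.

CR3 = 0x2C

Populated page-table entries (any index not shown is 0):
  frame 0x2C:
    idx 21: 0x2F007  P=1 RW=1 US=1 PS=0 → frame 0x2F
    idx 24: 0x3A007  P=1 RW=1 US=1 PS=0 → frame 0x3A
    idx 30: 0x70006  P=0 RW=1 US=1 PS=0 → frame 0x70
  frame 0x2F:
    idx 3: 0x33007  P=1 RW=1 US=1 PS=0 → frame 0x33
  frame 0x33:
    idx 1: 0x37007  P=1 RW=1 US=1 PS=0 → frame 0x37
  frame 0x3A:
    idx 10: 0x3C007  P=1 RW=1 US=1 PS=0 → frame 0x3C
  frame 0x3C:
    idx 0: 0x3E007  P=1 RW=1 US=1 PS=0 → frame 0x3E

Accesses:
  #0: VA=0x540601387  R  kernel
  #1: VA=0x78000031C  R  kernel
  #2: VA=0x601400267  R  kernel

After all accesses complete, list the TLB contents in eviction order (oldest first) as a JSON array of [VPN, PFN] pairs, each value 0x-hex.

Trace:
#0 VA=0x540601387 (r,kernel):
  L0: frame=0x2C idx=21 entry=0x2F007 [P=1 RW=1 US=1 PS=0]
  L1: frame=0x2F idx=3 entry=0x33007 [P=1 RW=1 US=1 PS=0]
  L2: frame=0x33 idx=1 entry=0x37007 [P=1 RW=1 US=1 PS=0]
  ✓ 0x37387  — 3 lookups
#1 VA=0x78000031C (r,kernel):
  L0: frame=0x2C idx=30 entry=0x70006 [P=0 RW=1 US=1 PS=0]
  → PAGE_NOT_PRESENT  (1 entries read)
#2 VA=0x601400267 (r,kernel):
  L0: frame=0x2C idx=24 entry=0x3A007 [P=1 RW=1 US=1 PS=0]
  L1: frame=0x3A idx=10 entry=0x3C007 [P=1 RW=1 US=1 PS=0]
  L2: frame=0x3C idx=0 entry=0x3E007 [P=1 RW=1 US=1 PS=0]
  ✓ 0x3E267  — 3 lookups

TLB: [["0x540601", "0x37"], ["0x601400", "0x3E"]]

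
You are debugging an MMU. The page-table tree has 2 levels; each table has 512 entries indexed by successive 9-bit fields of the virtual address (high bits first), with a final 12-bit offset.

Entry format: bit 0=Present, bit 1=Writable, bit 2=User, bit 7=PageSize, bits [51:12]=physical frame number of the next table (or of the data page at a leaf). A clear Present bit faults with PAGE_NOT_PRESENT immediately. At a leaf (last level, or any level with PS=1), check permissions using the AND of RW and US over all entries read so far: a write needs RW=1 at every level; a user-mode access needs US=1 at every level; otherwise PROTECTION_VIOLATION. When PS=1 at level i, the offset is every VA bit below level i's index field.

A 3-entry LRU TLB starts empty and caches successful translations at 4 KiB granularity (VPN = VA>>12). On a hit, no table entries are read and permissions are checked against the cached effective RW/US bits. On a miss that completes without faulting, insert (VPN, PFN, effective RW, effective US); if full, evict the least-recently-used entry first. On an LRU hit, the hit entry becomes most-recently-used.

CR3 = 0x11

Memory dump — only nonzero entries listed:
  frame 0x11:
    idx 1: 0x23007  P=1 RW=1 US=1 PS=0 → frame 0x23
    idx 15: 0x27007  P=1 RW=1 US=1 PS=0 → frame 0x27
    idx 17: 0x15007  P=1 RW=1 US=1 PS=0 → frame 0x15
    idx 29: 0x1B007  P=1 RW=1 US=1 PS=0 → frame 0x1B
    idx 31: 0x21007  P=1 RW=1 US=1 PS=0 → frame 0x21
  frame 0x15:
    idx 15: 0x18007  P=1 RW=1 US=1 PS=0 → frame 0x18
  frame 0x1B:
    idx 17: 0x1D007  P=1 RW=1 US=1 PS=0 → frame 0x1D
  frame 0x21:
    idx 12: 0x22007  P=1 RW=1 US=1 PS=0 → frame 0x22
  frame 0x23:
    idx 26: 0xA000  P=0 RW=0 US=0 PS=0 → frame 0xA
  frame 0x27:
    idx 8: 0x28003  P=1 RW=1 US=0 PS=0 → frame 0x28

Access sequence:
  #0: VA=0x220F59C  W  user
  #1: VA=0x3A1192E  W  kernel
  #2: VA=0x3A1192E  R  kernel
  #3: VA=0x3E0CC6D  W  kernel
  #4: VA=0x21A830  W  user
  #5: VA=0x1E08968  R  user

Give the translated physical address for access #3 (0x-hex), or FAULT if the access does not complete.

Trace:
#0 VA=0x220F59C (w,user):
  L0: frame=0x11 idx=17 entry=0x15007 [P=1 RW=1 US=1 PS=0]
  L1: frame=0x15 idx=15 entry=0x18007 [P=1 RW=1 US=1 PS=0]
  → PA=0x1859C  (2 entries read)
#1 VA=0x3A1192E (w,kernel):
  L0: frame=0x11 idx=29 entry=0x1B007 [P=1 RW=1 US=1 PS=0]
  L1: frame=0x1B idx=17 entry=0x1D007 [P=1 RW=1 US=1 PS=0]
  → PA=0x1D92E  (2 entries read)
#2 VA=0x3A1192E (r,kernel):
  TLB hit vpn=0x3A11 → PA=0x1D92E
#3 VA=0x3E0CC6D (w,kernel):
  L0: frame=0x11 idx=31 entry=0x21007 [P=1 RW=1 US=1 PS=0]
  L1: frame=0x21 idx=12 entry=0x22007 [P=1 RW=1 US=1 PS=0]
  → PA=0x22C6D  (2 entries read)
#4 VA=0x21A830 (w,user):
  L0: frame=0x11 idx=1 entry=0x23007 [P=1 RW=1 US=1 PS=0]
  L1: frame=0x23 idx=26 entry=0xA000 [P=0 RW=0 US=0 PS=0]
  → PAGE_NOT_PRESENT  (2 entries read)
#5 VA=0x1E08968 (r,user):
  L0: frame=0x11 idx=15 entry=0x27007 [P=1 RW=1 US=1 PS=0]
  L1: frame=0x27 idx=8 entry=0x28003 [P=1 RW=1 US=0 PS=0]
  → PROTECTION_VIOLATION  (2 entries read)

Access #3 PA: 0x22C6D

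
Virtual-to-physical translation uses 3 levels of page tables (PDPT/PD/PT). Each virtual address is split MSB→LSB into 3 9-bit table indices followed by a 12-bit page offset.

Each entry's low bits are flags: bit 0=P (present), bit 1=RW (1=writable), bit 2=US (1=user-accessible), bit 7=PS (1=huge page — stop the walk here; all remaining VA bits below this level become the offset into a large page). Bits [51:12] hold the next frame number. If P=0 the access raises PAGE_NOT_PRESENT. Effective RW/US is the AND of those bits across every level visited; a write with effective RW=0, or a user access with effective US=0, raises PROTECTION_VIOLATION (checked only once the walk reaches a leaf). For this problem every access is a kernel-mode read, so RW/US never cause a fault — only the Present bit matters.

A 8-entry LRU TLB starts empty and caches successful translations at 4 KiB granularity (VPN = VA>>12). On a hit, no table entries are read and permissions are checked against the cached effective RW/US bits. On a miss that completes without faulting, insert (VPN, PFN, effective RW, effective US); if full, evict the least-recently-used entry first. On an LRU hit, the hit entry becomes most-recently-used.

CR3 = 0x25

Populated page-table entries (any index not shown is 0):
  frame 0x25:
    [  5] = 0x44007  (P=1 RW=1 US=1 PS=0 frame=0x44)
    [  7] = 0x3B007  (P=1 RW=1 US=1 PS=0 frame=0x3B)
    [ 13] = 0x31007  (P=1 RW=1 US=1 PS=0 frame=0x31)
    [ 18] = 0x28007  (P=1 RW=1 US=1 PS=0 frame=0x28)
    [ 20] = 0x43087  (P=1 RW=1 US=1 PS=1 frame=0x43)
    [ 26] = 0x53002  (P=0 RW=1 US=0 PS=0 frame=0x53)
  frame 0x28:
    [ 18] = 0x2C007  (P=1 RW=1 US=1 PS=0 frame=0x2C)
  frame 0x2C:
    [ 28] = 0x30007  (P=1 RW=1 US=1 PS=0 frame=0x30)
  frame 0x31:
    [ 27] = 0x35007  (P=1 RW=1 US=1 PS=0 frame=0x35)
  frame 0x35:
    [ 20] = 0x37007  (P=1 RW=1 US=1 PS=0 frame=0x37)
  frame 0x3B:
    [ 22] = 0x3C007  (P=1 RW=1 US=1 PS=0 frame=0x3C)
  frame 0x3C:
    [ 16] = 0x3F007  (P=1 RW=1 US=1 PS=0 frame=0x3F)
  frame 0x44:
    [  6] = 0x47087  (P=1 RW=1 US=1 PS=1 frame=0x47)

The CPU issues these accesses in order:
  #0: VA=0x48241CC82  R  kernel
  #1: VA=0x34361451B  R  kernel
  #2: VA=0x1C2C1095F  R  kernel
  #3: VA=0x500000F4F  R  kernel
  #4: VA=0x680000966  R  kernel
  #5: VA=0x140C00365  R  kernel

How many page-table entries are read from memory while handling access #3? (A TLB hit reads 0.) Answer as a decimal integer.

Walk each access:
#0 VA=0x48241CC82 (r,kernel):
  [0] read 0x25 idx=18: raw=0x28007 flags P=1 W=1 U=1 S=0
  [1] read 0x28 idx=18: raw=0x2C007 flags P=1 W=1 U=1 S=0
  [2] read 0x2C idx=28: raw=0x30007 flags P=1 W=1 U=1 S=0
  ⇒ phys 0x30C82  [3 reads]
#1 VA=0x34361451B (r,kernel):
  [0] read 0x25 idx=13: raw=0x31007 flags P=1 W=1 U=1 S=0
  [1] read 0x31 idx=27: raw=0x35007 flags P=1 W=1 U=1 S=0
  [2] read 0x35 idx=20: raw=0x37007 flags P=1 W=1 U=1 S=0
  ⇒ phys 0x3751B  [3 reads]
#2 VA=0x1C2C1095F (r,kernel):
  [0] read 0x25 idx=7: raw=0x3B007 flags P=1 W=1 U=1 S=0
  [1] read 0x3B idx=22: raw=0x3C007 flags P=1 W=1 U=1 S=0
  [2] read 0x3C idx=16: raw=0x3F007 flags P=1 W=1 U=1 S=0
  ⇒ phys 0x3F95F  [3 reads]
#3 VA=0x500000F4F (r,kernel):
  [0] read 0x25 idx=20: raw=0x43087 flags P=1 W=1 U=1 S=1
  ⇒ phys 0x43F4F (huge @L0)  [1 reads]
#4 VA=0x680000966 (r,kernel):
  [0] read 0x25 idx=26: raw=0x53002 flags P=0 W=1 U=0 S=0
  ⇒ fault: PAGE_NOT_PRESENT  — 1 lookups
#5 VA=0x140C00365 (r,kernel):
  [0] read 0x25 idx=5: raw=0x44007 flags P=1 W=1 U=1 S=0
  [1] read 0x44 idx=6: raw=0x47087 flags P=1 W=1 U=1 S=1
  ⇒ phys 0x47365 (huge @L1)  [2 reads]

Entries read for #3: 1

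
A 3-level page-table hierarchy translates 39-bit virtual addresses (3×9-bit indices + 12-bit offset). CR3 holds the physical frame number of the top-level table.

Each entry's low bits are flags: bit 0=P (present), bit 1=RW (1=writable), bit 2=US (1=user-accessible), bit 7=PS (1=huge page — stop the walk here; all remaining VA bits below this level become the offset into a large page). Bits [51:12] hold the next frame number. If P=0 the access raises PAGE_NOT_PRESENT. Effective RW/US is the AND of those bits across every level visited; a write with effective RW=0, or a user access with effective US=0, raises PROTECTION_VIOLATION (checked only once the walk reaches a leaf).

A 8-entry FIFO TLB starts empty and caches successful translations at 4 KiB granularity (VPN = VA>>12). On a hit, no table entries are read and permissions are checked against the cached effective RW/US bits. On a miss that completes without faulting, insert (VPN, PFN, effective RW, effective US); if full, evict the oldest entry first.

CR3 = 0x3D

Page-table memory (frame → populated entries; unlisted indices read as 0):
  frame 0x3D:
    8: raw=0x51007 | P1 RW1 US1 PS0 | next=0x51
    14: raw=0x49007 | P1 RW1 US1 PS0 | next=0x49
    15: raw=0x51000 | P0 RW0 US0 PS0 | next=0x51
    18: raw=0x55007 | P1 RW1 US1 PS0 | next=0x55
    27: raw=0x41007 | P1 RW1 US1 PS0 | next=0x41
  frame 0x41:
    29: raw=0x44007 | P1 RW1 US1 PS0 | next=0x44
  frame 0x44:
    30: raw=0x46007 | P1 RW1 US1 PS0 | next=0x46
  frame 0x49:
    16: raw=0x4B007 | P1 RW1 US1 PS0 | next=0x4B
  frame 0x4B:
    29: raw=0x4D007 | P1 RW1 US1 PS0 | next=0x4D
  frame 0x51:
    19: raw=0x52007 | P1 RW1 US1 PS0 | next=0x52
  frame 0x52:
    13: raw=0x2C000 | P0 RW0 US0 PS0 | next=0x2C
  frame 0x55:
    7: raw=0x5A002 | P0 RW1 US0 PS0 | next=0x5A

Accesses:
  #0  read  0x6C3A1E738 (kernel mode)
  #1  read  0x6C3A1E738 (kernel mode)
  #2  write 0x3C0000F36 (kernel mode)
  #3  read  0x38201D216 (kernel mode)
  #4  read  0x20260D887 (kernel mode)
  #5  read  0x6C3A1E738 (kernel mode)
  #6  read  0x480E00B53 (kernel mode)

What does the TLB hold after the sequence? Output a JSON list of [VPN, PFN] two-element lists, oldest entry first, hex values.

Walk each access:
#0 VA=0x6C3A1E738 (r,kernel):
  lvl0: tbl 0x3D, slot 27 ⇒ 0x41007 (P1/RW1/US1/PS0)
  lvl1: tbl 0x41, slot 29 ⇒ 0x44007 (P1/RW1/US1/PS0)
  lvl2: tbl 0x44, slot 30 ⇒ 0x46007 (P1/RW1/US1/PS0)
  ⇒ phys 0x46738  [3 reads]
#1 VA=0x6C3A1E738 (r,kernel):
  TLB hit vpn=0x6C3A1E → PA=0x46738
#2 VA=0x3C0000F36 (w,kernel):
  lvl0: tbl 0x3D, slot 15 ⇒ 0x51000 (P0/RW0/US0/PS0)
  ✗ PAGE_NOT_PRESENT  [1 reads]
#3 VA=0x38201D216 (r,kernel):
  lvl0: tbl 0x3D, slot 14 ⇒ 0x49007 (P1/RW1/US1/PS0)
  lvl1: tbl 0x49, slot 16 ⇒ 0x4B007 (P1/RW1/US1/PS0)
  lvl2: tbl 0x4B, slot 29 ⇒ 0x4D007 (P1/RW1/US1/PS0)
  ⇒ phys 0x4D216  [3 reads]
#4 VA=0x20260D887 (r,kernel):
  lvl0: tbl 0x3D, slot 8 ⇒ 0x51007 (P1/RW1/US1/PS0)
  lvl1: tbl 0x51, slot 19 ⇒ 0x52007 (P1/RW1/US1/PS0)
  lvl2: tbl 0x52, slot 13 ⇒ 0x2C000 (P0/RW0/US0/PS0)
  ✗ PAGE_NOT_PRESENT  [3 reads]
#5 VA=0x6C3A1E738 (r,kernel):
  TLB hit vpn=0x6C3A1E → PA=0x46738
#6 VA=0x480E00B53 (r,kernel):
  lvl0: tbl 0x3D, slot 18 ⇒ 0x55007 (P1/RW1/US1/PS0)
  lvl1: tbl 0x55, slot 7 ⇒ 0x5A002 (P0/RW1/US0/PS0)
  ✗ PAGE_NOT_PRESENT  [2 reads]

TLB: [["0x6C3A1E", "0x46"], ["0x38201D", "0x4D"]]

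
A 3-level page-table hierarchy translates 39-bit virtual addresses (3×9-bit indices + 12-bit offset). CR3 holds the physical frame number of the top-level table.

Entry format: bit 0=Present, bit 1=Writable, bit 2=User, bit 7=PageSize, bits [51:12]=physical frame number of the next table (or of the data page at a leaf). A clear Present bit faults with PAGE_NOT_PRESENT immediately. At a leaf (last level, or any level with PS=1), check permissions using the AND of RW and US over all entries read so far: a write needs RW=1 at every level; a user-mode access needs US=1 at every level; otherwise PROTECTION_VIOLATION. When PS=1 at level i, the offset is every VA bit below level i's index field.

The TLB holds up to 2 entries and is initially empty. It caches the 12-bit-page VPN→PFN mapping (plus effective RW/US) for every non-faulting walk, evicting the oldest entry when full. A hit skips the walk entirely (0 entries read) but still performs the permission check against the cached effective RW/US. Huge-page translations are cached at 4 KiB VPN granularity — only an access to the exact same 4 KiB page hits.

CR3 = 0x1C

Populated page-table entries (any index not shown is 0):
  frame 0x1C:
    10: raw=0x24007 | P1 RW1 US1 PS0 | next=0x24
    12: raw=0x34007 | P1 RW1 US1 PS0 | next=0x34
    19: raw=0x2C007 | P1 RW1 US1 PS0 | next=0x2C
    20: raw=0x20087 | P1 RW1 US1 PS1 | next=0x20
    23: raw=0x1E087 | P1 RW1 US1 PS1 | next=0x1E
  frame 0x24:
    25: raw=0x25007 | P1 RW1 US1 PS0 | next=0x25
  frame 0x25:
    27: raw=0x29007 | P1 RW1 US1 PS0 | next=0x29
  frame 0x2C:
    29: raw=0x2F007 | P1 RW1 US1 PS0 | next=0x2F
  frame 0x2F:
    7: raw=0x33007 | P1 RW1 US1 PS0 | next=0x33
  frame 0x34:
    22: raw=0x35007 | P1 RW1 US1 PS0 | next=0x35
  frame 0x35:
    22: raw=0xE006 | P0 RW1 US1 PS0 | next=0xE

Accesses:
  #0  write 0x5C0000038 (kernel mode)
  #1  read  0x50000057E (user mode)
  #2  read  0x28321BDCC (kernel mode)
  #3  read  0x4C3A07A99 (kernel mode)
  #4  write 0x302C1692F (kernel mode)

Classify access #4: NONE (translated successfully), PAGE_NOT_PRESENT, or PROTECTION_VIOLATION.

Per-access translation:
#0 VA=0x5C0000038 (w,kernel):
  [0] read 0x1C idx=23: raw=0x1E087 flags P=1 W=1 U=1 S=1
  ⇒ phys 0x1E038 (huge @L0)  [1 reads]
#1 VA=0x50000057E (r,user):
  [0] read 0x1C idx=20: raw=0x20087 flags P=1 W=1 U=1 S=1
  ⇒ phys 0x2057E (huge @L0)  [1 reads]
#2 VA=0x28321BDCC (r,kernel):
  [0] read 0x1C idx=10: raw=0x24007 flags P=1 W=1 U=1 S=0
  [1] read 0x24 idx=25: raw=0x25007 flags P=1 W=1 U=1 S=0
  [2] read 0x25 idx=27: raw=0x29007 flags P=1 W=1 U=1 S=0
  ⇒ phys 0x29DCC  [3 reads]
#3 VA=0x4C3A07A99 (r,kernel):
  [0] read 0x1C idx=19: raw=0x2C007 flags P=1 W=1 U=1 S=0
  [1] read 0x2C idx=29: raw=0x2F007 flags P=1 W=1 U=1 S=0
  [2] read 0x2F idx=7: raw=0x33007 flags P=1 W=1 U=1 S=0
  ⇒ phys 0x33A99  [3 reads]
#4 VA=0x302C1692F (w,kernel):
  [0] read 0x1C idx=12: raw=0x34007 flags P=1 W=1 U=1 S=0
  [1] read 0x34 idx=22: raw=0x35007 flags P=1 W=1 U=1 S=0
  [2] read 0x35 idx=22: raw=0xE006 flags P=0 W=1 U=1 S=0
  ✗ PAGE_NOT_PRESENT  [3 reads]

Access #4 fault: PAGE_NOT_PRESENT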